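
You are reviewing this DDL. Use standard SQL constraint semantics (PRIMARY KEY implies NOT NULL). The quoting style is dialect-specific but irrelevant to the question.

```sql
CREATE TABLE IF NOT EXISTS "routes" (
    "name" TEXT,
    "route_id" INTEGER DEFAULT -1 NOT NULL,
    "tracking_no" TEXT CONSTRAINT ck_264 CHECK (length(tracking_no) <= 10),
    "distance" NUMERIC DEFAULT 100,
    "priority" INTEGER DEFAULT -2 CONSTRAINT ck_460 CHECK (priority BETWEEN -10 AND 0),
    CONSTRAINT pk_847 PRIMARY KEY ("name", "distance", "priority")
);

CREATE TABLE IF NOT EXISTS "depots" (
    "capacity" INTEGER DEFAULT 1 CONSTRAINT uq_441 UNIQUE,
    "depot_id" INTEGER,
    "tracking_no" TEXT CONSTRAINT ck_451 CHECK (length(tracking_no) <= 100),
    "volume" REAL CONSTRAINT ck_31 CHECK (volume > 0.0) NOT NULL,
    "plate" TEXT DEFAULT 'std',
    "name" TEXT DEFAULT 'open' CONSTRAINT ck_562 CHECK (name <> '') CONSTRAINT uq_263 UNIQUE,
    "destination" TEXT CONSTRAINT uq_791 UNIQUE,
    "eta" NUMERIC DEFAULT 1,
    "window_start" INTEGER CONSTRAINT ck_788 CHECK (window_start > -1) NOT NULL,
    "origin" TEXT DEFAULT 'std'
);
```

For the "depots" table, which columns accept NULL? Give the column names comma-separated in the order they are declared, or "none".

capacity, depot_id, tracking_no, plate, name, destination, eta, origin

- capacity: UNIQUE does not imply NOT NULL → nullable.
- depot_id: no NOT NULL constraint applies → nullable.
- tracking_no: CHECK does not forbid NULL (a CHECK constraint passes when its expression is NULL) → nullable.
- volume: declared NOT NULL → not nullable.
- plate: DEFAULT only fills an omitted column; an explicit NULL is still allowed → nullable.
- name: CHECK does not forbid NULL (a CHECK constraint passes when its expression is NULL) → nullable.
- destination: UNIQUE does not imply NOT NULL → nullable.
- eta: DEFAULT only fills an omitted column; an explicit NULL is still allowed → nullable.
- window_start: declared NOT NULL → not nullable.
- origin: DEFAULT only fills an omitted column; an explicit NULL is still allowed → nullable.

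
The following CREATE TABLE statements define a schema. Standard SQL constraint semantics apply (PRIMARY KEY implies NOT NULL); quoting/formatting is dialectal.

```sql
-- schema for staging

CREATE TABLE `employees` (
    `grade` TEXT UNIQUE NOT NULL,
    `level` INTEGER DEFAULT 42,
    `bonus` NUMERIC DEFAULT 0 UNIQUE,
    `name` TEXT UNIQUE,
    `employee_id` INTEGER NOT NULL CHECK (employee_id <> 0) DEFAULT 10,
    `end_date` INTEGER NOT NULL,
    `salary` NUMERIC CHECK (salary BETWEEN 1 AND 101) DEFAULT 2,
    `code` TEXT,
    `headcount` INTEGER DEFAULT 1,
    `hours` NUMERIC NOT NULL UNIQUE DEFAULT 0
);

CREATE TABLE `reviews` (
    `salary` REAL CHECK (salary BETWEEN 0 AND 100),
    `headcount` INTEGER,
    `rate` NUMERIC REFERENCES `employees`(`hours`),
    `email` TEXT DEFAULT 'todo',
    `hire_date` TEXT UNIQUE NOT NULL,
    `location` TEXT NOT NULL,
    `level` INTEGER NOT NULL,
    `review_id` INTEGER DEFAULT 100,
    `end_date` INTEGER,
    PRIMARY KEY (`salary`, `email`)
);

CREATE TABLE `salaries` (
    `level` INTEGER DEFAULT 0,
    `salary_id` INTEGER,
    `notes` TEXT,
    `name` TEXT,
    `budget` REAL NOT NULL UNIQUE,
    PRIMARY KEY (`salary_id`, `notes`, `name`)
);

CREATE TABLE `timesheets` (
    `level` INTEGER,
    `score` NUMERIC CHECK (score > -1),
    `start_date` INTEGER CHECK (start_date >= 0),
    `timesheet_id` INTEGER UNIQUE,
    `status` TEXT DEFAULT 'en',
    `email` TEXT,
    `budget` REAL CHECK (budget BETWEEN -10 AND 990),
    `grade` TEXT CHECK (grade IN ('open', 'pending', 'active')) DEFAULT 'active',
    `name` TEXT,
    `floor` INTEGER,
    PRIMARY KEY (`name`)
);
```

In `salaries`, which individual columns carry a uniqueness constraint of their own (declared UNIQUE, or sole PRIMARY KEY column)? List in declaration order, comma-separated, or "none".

- level: no UNIQUE or single-column PK constraint.
- salary_id: part of a composite PRIMARY KEY — only the tuple is unique, not this column on its own.
- notes: part of a composite PRIMARY KEY — only the tuple is unique, not this column on its own.
- name: part of a composite PRIMARY KEY — only the tuple is unique, not this column on its own.
- budget: declared UNIQUE → unique.

budget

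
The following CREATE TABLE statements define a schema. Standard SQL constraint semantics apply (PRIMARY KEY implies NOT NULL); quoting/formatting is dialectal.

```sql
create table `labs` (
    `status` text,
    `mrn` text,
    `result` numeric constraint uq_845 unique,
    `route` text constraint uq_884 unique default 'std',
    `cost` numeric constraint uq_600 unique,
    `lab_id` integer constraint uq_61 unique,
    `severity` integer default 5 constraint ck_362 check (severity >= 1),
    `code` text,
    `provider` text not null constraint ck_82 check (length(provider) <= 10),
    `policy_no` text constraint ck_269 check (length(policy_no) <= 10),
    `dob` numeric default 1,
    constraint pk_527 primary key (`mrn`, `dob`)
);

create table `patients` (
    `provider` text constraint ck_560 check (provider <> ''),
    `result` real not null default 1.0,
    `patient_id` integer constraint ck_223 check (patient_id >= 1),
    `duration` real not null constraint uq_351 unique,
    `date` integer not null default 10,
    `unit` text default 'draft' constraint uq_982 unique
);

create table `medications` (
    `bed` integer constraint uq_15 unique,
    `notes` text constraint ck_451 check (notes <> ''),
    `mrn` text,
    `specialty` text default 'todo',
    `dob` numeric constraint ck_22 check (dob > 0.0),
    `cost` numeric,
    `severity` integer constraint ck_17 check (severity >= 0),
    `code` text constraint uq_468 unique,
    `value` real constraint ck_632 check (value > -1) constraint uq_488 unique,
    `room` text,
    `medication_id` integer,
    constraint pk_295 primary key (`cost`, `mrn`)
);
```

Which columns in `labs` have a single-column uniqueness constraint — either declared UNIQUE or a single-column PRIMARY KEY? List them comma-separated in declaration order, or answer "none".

result, route, cost, lab_id

- status: no UNIQUE or single-column PK constraint.
- mrn: part of a composite PRIMARY KEY — only the tuple is unique, not this column on its own.
- result: declared UNIQUE → unique.
- route: declared UNIQUE → unique.
- cost: declared UNIQUE → unique.
- lab_id: declared UNIQUE → unique.
- severity: no UNIQUE or single-column PK constraint.
- code: no UNIQUE or single-column PK constraint.
- provider: no UNIQUE or single-column PK constraint.
- policy_no: no UNIQUE or single-column PK constraint.
- dob: part of a composite PRIMARY KEY — only the tuple is unique, not this column on its own.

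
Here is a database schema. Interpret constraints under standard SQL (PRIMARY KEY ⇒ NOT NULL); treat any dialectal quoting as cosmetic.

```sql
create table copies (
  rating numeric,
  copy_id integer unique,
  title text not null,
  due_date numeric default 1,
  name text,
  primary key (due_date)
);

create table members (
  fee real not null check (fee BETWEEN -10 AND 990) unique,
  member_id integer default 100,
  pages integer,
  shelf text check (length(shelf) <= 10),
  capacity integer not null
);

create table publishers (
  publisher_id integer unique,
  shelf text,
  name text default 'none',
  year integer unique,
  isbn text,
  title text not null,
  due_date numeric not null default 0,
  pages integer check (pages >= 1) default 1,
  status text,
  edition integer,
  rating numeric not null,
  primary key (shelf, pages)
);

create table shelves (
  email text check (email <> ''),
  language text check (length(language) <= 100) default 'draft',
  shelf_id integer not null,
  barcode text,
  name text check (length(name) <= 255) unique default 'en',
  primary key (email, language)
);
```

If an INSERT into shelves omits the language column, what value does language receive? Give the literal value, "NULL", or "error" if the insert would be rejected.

'draft'

language has an explicit DEFAULT 'draft'.
When the column is omitted from an INSERT, that default is used.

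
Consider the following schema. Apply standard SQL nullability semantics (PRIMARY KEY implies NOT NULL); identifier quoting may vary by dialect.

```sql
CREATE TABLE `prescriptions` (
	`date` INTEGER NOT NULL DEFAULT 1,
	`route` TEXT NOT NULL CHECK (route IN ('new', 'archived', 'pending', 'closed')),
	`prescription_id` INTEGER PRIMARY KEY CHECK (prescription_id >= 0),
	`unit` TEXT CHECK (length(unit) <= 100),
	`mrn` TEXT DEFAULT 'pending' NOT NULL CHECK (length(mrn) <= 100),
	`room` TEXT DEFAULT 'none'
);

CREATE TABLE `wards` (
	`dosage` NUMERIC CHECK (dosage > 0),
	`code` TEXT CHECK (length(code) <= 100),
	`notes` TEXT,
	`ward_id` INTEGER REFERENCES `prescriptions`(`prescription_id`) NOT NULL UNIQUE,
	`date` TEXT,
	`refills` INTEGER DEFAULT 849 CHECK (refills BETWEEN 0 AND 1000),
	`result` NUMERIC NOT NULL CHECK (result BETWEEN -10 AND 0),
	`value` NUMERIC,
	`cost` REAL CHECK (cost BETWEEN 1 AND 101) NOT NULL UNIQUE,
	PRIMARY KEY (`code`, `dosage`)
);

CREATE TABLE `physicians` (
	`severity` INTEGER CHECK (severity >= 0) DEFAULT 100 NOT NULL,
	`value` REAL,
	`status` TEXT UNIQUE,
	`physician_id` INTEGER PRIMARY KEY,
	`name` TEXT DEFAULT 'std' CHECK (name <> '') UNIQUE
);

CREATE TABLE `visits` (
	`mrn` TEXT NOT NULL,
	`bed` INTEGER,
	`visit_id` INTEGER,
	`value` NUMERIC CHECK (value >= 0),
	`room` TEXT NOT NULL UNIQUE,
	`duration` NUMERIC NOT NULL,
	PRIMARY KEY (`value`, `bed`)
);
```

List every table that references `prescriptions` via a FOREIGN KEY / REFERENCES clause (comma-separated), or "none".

- wards.ward_id references prescriptions(prescription_id).

wards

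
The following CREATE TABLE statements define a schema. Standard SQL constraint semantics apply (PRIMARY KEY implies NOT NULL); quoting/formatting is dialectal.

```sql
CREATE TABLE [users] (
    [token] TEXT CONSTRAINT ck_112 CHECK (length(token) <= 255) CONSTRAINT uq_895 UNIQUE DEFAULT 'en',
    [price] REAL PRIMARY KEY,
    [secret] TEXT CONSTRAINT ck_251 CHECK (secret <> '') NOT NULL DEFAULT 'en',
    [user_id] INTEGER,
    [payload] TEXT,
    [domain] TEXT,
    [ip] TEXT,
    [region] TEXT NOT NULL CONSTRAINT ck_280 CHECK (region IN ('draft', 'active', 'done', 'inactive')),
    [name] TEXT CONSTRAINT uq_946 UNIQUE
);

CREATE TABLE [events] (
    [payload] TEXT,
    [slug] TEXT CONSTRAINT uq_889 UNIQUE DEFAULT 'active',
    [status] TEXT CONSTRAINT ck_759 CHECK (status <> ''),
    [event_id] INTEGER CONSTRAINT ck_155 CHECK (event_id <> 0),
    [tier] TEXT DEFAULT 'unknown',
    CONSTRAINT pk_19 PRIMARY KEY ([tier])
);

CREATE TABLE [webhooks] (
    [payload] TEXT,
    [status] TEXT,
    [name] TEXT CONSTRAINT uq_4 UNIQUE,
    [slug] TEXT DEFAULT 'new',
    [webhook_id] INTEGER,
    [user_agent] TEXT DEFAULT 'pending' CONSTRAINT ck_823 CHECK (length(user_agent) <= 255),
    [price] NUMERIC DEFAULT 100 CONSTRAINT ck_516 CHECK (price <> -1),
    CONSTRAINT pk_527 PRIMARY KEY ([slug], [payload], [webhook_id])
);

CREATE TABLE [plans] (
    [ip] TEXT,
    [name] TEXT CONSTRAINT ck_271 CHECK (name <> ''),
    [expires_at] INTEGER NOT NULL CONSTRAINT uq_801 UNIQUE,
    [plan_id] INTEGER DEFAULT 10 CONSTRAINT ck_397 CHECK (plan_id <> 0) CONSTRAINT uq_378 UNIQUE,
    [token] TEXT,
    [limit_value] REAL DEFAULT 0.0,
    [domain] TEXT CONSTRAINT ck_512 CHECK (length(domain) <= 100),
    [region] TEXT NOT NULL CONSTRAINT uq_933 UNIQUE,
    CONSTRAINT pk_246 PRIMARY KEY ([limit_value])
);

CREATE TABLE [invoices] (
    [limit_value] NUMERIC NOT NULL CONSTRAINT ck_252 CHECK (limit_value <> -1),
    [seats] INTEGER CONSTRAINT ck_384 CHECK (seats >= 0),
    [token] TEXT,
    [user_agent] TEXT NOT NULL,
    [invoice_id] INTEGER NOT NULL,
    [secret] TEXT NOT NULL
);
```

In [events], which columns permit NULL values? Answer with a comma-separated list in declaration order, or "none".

- payload: no NOT NULL constraint applies → nullable.
- slug: UNIQUE does not imply NOT NULL → nullable.
- status: CHECK does not forbid NULL (a CHECK constraint passes when its expression is NULL) → nullable.
- event_id: CHECK does not forbid NULL (a CHECK constraint passes when its expression is NULL) → nullable.
- tier: part of the PRIMARY KEY, which implies NOT NULL → not nullable.

payload, slug, status, event_id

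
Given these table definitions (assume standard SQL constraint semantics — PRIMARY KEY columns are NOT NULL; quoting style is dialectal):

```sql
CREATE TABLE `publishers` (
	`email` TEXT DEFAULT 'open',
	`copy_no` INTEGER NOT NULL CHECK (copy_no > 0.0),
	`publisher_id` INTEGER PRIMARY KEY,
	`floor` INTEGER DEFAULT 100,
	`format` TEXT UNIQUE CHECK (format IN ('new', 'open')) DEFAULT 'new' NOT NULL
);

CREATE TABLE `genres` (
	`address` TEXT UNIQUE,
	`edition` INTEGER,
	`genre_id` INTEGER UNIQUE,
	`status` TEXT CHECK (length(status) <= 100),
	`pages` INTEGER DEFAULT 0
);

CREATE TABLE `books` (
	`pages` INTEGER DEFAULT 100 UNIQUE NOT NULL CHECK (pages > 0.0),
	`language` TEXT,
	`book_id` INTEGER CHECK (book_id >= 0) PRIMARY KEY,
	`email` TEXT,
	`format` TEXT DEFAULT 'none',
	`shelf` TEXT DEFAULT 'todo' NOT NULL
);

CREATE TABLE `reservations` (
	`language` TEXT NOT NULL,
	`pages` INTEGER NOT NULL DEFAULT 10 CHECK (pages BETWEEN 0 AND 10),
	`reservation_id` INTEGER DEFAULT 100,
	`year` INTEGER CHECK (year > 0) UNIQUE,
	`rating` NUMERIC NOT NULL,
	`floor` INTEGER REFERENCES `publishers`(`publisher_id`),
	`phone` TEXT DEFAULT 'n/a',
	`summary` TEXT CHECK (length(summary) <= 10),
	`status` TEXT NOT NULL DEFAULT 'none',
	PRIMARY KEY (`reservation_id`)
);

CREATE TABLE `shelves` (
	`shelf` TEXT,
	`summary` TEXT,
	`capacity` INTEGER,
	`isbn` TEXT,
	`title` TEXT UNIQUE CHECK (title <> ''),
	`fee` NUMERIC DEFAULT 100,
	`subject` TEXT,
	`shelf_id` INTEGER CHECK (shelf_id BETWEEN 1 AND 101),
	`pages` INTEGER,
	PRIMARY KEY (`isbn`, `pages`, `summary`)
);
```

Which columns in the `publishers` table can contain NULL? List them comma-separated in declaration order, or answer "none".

email, floor

- email: DEFAULT only fills an omitted column; an explicit NULL is still allowed → nullable.
- copy_no: declared NOT NULL → not nullable.
- publisher_id: part of the PRIMARY KEY, which implies NOT NULL → not nullable.
- floor: DEFAULT only fills an omitted column; an explicit NULL is still allowed → nullable.
- format: declared NOT NULL → not nullable.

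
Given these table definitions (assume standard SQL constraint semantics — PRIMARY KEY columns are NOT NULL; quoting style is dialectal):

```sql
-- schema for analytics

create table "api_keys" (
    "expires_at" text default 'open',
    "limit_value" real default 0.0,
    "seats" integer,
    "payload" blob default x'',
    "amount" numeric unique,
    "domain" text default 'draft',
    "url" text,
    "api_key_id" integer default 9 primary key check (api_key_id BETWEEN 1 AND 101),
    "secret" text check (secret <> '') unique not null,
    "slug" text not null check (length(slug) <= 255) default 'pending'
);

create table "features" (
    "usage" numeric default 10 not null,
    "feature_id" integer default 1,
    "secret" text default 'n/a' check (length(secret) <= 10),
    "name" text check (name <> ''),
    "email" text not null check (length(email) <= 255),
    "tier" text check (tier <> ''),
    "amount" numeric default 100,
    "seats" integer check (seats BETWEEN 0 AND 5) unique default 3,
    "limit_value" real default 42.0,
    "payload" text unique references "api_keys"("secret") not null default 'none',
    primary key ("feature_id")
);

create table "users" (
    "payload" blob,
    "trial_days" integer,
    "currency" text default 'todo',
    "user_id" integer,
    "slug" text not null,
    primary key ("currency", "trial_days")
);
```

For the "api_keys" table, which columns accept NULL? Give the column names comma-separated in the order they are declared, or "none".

expires_at, limit_value, seats, payload, amount, domain, url

- expires_at: DEFAULT only fills an omitted column; an explicit NULL is still allowed → nullable.
- limit_value: DEFAULT only fills an omitted column; an explicit NULL is still allowed → nullable.
- seats: no NOT NULL constraint applies → nullable.
- payload: DEFAULT only fills an omitted column; an explicit NULL is still allowed → nullable.
- amount: UNIQUE does not imply NOT NULL → nullable.
- domain: DEFAULT only fills an omitted column; an explicit NULL is still allowed → nullable.
- url: no NOT NULL constraint applies → nullable.
- api_key_id: part of the PRIMARY KEY, which implies NOT NULL → not nullable.
- secret: declared NOT NULL → not nullable.
- slug: declared NOT NULL → not nullable.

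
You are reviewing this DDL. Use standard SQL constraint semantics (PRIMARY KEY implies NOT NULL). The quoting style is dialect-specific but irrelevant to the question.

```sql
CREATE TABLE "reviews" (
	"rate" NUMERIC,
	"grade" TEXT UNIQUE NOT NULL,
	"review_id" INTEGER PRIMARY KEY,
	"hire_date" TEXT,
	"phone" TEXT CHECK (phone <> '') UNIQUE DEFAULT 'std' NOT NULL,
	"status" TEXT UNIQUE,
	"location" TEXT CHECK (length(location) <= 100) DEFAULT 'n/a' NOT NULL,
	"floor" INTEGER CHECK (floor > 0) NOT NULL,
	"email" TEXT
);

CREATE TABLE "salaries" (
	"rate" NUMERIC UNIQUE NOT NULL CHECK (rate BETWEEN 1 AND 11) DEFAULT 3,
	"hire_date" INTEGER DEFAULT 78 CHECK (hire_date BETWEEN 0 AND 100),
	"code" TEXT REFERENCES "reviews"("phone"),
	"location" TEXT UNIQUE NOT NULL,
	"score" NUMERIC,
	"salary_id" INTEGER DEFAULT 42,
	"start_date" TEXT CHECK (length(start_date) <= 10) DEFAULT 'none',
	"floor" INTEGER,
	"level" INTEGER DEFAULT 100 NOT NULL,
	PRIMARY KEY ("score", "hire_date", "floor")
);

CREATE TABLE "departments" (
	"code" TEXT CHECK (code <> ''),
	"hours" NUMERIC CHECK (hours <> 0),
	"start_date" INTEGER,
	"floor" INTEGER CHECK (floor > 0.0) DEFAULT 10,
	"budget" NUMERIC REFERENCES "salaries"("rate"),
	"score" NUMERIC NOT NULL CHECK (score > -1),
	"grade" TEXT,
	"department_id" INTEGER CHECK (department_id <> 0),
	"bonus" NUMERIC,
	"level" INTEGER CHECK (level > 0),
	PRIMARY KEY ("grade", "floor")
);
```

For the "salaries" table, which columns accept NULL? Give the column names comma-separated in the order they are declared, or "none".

- rate: declared NOT NULL → not nullable.
- hire_date: part of the PRIMARY KEY, which implies NOT NULL → not nullable.
- code: a foreign key column may be NULL unless separately constrained → nullable.
- location: declared NOT NULL → not nullable.
- score: part of the PRIMARY KEY, which implies NOT NULL → not nullable.
- salary_id: DEFAULT only fills an omitted column; an explicit NULL is still allowed → nullable.
- start_date: CHECK does not forbid NULL (a CHECK constraint passes when its expression is NULL) → nullable.
- floor: part of the PRIMARY KEY, which implies NOT NULL → not nullable.
- level: declared NOT NULL → not nullable.

code, salary_id, start_date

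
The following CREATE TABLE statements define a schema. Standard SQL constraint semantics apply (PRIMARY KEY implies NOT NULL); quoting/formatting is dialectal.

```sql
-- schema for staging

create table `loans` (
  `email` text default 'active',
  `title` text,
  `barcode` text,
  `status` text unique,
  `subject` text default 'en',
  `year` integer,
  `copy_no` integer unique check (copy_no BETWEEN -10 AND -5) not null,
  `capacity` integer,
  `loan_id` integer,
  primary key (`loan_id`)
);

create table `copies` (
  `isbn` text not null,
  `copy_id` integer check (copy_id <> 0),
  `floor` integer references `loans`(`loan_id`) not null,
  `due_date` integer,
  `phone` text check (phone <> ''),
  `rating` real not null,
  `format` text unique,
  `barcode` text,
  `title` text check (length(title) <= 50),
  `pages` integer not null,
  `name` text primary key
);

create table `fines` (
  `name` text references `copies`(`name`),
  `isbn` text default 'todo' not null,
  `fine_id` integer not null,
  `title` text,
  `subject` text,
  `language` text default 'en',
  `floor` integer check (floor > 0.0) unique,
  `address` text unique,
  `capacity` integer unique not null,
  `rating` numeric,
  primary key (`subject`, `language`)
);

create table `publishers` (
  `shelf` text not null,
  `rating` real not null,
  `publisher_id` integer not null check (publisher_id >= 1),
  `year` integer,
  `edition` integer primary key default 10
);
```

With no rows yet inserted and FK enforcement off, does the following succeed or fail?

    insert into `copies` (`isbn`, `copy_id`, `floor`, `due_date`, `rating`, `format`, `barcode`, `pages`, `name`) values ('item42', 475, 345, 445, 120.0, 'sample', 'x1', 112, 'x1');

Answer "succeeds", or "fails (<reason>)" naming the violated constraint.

succeeds

NOT NULL columns: floor is supplied; isbn is supplied; name is supplied; pages is supplied; rating is supplied.
CHECK constraints: 475 satisfies (copy_id <> 0).
No constraint is violated.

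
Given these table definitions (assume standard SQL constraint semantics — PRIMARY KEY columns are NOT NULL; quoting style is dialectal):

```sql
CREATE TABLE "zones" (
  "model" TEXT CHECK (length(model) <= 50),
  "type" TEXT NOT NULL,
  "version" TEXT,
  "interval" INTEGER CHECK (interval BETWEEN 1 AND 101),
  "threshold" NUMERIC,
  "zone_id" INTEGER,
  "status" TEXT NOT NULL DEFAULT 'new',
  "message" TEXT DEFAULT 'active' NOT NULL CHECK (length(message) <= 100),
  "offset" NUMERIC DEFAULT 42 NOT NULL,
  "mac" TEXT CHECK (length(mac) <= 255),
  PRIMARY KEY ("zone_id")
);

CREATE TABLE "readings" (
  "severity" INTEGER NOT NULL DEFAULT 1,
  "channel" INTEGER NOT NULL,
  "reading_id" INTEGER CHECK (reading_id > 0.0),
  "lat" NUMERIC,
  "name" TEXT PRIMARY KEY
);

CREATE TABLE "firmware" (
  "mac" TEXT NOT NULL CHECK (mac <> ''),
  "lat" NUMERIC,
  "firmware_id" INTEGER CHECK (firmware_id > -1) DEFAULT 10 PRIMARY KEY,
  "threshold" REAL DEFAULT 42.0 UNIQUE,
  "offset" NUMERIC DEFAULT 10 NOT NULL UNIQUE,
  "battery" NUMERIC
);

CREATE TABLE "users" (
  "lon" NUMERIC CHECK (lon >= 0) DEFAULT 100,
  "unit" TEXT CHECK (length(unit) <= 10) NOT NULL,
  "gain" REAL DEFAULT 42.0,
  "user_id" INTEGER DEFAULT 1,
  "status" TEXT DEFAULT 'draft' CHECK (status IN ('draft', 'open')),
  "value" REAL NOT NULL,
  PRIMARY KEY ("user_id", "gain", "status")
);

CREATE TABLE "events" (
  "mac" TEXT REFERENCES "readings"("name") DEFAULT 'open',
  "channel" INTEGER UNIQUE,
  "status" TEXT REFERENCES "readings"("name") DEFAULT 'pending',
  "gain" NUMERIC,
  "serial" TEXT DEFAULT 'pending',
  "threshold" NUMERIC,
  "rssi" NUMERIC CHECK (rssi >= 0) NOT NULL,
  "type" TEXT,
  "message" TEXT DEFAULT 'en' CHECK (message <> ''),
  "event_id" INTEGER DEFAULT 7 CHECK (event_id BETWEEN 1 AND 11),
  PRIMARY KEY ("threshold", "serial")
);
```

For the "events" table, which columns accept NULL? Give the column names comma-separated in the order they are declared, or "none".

mac, channel, status, gain, type, message, event_id

- mac: a foreign key column may be NULL unless separately constrained → nullable.
- channel: UNIQUE does not imply NOT NULL → nullable.
- status: a foreign key column may be NULL unless separately constrained → nullable.
- gain: no NOT NULL constraint applies → nullable.
- serial: part of the PRIMARY KEY, which implies NOT NULL → not nullable.
- threshold: part of the PRIMARY KEY, which implies NOT NULL → not nullable.
- rssi: declared NOT NULL → not nullable.
- type: no NOT NULL constraint applies → nullable.
- message: CHECK does not forbid NULL (a CHECK constraint passes when its expression is NULL) → nullable.
- event_id: CHECK does not forbid NULL (a CHECK constraint passes when its expression is NULL) → nullable.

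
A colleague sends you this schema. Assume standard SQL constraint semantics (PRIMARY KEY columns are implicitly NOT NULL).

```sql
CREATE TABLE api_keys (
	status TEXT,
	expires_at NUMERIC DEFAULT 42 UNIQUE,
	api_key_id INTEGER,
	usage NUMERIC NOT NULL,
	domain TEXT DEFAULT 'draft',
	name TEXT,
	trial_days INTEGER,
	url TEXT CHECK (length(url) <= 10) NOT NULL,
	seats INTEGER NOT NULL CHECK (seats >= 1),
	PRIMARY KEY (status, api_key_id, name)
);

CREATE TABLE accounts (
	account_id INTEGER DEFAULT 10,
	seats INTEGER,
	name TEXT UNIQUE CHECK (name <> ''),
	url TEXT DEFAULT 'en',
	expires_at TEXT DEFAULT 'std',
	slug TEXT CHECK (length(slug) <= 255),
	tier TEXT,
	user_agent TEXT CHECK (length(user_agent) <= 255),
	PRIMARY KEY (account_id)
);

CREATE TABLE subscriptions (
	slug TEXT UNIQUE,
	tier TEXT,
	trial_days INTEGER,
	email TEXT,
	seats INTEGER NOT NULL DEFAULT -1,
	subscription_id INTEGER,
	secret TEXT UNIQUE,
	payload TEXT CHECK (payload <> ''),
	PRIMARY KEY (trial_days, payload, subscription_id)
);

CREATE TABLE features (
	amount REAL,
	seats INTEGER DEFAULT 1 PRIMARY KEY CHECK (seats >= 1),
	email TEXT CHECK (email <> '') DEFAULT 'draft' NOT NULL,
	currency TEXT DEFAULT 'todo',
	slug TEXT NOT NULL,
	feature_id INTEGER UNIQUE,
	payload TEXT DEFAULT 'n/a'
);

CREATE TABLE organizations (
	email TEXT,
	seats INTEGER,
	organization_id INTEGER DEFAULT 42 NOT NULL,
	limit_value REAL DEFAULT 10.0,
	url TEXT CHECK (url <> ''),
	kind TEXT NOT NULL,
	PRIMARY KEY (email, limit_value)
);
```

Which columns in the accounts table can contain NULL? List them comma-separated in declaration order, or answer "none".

seats, name, url, expires_at, slug, tier, user_agent

- account_id: part of the PRIMARY KEY, which implies NOT NULL → not nullable.
- seats: no NOT NULL constraint applies → nullable.
- name: CHECK does not forbid NULL (a CHECK constraint passes when its expression is NULL) → nullable.
- url: DEFAULT only fills an omitted column; an explicit NULL is still allowed → nullable.
- expires_at: DEFAULT only fills an omitted column; an explicit NULL is still allowed → nullable.
- slug: CHECK does not forbid NULL (a CHECK constraint passes when its expression is NULL) → nullable.
- tier: no NOT NULL constraint applies → nullable.
- user_agent: CHECK does not forbid NULL (a CHECK constraint passes when its expression is NULL) → nullable.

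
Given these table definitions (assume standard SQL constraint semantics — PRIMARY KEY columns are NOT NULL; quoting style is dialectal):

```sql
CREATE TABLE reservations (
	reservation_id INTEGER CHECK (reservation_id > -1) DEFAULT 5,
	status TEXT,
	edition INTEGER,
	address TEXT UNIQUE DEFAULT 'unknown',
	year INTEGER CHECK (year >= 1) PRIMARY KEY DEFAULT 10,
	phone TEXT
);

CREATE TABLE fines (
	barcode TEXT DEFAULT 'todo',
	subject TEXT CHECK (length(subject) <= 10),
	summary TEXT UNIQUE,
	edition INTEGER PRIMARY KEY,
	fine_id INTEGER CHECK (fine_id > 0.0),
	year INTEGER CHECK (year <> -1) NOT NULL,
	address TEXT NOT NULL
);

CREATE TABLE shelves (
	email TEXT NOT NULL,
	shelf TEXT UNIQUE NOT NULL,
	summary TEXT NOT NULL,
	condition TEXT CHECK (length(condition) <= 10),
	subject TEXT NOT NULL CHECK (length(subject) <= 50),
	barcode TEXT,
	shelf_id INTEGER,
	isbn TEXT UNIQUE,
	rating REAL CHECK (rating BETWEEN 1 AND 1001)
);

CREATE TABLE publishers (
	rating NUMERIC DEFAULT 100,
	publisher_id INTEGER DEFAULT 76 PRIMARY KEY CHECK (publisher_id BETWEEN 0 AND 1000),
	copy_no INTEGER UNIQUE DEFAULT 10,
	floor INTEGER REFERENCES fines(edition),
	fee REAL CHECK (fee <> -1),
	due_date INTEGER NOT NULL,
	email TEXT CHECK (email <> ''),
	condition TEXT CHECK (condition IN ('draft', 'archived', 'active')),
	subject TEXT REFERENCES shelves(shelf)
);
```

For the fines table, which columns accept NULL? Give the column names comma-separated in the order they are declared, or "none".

barcode, subject, summary, fine_id

- barcode: DEFAULT only fills an omitted column; an explicit NULL is still allowed → nullable.
- subject: CHECK does not forbid NULL (a CHECK constraint passes when its expression is NULL) → nullable.
- summary: UNIQUE does not imply NOT NULL → nullable.
- edition: part of the PRIMARY KEY, which implies NOT NULL → not nullable.
- fine_id: CHECK does not forbid NULL (a CHECK constraint passes when its expression is NULL) → nullable.
- year: declared NOT NULL → not nullable.
- address: declared NOT NULL → not nullable.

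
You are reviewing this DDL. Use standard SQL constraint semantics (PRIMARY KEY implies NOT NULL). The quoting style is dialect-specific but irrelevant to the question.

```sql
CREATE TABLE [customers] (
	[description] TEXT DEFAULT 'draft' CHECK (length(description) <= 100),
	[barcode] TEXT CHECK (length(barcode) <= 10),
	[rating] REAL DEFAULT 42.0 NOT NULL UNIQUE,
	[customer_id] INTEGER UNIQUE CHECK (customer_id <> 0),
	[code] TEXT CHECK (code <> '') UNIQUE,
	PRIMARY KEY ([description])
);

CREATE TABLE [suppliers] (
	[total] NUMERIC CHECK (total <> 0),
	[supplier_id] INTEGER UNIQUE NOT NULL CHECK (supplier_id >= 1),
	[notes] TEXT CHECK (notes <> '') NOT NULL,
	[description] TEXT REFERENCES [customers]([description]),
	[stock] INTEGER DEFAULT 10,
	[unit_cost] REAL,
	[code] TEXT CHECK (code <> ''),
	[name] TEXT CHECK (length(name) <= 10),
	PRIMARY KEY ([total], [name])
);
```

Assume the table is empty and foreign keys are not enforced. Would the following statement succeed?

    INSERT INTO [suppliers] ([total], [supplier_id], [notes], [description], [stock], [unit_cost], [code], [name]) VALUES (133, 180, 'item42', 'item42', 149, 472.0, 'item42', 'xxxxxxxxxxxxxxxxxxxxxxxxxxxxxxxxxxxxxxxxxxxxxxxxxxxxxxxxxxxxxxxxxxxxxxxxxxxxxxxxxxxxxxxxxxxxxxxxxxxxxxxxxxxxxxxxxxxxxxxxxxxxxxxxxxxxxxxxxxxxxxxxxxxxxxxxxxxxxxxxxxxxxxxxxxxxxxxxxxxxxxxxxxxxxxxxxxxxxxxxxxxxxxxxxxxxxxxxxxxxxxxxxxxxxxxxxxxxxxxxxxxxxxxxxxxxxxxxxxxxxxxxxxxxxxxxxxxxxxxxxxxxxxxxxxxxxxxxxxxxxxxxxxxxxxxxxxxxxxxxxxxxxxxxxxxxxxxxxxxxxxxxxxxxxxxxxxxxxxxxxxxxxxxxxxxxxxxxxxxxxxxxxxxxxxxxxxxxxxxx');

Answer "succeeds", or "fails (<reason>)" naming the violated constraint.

The value 'xxxxxxxxxxxxxxxxxxxxxxxxxxxxxxxxxxxxxxxxxxxxxxxxxxxxxxxxxxxxxxxxxxxxxxxxxxxxxxxxxxxxxxxxxxxxxxxxxxxxxxxxxxxxxxxxxxxxxxxxxxxxxxxxxxxxxxxxxxxxxxxxxxxxxxxxxxxxxxxxxxxxxxxxxxxxxxxxxxxxxxxxxxxxxxxxxxxxxxxxxxxxxxxxxxxxxxxxxxxxxxxxxxxxxxxxxxxxxxxxxxxxxxxxxxxxxxxxxxxxxxxxxxxxxxxxxxxxxxxxxxxxxxxxxxxxxxxxxxxxxxxxxxxxxxxxxxxxxxxxxxxxxxxxxxxxxxxxxxxxxxxxxxxxxxxxxxxxxxxxxxxxxxxxxxxxxxxxxxxxxxxxxxxxxxxxxxxxxxxx' for name violates CHECK (length(name) <= 10).

fails (CHECK on name)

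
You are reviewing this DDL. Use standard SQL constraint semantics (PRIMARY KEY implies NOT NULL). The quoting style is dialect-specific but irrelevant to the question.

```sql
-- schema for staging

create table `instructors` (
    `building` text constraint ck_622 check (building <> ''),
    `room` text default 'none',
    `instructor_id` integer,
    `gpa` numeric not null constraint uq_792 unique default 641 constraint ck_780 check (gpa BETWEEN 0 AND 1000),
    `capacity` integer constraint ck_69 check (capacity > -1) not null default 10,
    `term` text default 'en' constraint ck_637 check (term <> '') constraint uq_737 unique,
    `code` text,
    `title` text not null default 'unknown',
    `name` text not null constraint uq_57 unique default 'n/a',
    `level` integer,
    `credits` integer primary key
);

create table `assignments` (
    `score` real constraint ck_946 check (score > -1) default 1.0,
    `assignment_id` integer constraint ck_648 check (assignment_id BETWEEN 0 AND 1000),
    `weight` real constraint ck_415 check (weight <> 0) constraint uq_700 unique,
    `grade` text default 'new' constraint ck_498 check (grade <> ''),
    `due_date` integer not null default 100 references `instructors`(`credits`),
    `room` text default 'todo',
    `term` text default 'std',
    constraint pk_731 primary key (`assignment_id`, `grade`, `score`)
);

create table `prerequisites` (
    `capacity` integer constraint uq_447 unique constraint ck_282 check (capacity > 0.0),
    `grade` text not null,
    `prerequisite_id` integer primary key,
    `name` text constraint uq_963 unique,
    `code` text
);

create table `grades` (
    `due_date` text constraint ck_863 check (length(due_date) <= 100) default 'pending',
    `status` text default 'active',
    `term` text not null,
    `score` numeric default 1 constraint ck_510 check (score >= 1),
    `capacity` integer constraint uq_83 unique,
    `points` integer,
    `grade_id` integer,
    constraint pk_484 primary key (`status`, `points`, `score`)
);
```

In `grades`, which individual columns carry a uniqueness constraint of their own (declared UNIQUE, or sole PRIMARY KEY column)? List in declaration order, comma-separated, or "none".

capacity

- due_date: no UNIQUE or single-column PK constraint.
- status: part of a composite PRIMARY KEY — only the tuple is unique, not this column on its own.
- term: no UNIQUE or single-column PK constraint.
- score: part of a composite PRIMARY KEY — only the tuple is unique, not this column on its own.
- capacity: declared UNIQUE → unique.
- points: part of a composite PRIMARY KEY — only the tuple is unique, not this column on its own.
- grade_id: no UNIQUE or single-column PK constraint.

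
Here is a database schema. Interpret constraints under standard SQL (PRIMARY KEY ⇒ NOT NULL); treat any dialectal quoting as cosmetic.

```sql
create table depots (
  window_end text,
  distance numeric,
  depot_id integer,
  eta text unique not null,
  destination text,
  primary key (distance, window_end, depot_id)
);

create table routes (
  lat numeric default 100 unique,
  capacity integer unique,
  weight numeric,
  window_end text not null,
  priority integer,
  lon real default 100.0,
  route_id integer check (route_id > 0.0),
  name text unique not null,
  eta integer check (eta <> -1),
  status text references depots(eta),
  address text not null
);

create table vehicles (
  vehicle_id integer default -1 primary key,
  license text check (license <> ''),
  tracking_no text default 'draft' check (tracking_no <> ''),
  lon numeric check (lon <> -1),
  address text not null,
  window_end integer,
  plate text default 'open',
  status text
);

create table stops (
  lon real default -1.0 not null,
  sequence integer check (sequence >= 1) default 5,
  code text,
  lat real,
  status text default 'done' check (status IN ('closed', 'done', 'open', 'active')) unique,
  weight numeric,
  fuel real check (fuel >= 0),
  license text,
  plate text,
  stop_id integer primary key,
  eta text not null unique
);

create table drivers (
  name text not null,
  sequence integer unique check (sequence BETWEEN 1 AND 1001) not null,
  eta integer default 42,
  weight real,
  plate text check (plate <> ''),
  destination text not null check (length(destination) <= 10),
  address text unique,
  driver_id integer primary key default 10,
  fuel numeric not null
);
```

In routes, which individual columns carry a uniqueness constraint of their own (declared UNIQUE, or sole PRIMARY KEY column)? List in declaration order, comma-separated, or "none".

- lat: declared UNIQUE → unique.
- capacity: declared UNIQUE → unique.
- weight: no UNIQUE or single-column PK constraint.
- window_end: no UNIQUE or single-column PK constraint.
- priority: no UNIQUE or single-column PK constraint.
- lon: no UNIQUE or single-column PK constraint.
- route_id: no UNIQUE or single-column PK constraint.
- name: declared UNIQUE → unique.
- eta: no UNIQUE or single-column PK constraint.
- status: no UNIQUE or single-column PK constraint.
- address: no UNIQUE or single-column PK constraint.

lat, capacity, name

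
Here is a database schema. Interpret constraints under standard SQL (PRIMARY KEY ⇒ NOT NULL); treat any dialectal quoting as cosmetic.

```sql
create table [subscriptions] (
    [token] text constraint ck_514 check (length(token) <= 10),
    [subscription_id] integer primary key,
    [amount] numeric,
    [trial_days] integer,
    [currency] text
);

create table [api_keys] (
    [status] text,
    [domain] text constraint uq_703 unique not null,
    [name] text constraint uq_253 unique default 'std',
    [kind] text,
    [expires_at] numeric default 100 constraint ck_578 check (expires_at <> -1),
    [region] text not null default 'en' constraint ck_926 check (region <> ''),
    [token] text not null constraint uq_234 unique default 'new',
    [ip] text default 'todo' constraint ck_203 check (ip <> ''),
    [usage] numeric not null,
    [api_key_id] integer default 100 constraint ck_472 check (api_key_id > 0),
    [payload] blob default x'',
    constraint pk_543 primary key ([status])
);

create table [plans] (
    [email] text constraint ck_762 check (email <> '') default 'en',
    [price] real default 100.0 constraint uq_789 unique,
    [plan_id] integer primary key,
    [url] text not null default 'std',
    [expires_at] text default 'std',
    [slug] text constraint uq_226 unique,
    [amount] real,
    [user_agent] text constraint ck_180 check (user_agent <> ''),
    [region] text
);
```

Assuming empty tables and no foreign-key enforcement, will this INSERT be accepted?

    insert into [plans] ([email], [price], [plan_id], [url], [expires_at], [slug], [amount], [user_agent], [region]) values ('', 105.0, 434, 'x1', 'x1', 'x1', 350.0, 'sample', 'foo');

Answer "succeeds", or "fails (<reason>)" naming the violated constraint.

fails (CHECK on email)

The value '' for email violates CHECK (email <> '').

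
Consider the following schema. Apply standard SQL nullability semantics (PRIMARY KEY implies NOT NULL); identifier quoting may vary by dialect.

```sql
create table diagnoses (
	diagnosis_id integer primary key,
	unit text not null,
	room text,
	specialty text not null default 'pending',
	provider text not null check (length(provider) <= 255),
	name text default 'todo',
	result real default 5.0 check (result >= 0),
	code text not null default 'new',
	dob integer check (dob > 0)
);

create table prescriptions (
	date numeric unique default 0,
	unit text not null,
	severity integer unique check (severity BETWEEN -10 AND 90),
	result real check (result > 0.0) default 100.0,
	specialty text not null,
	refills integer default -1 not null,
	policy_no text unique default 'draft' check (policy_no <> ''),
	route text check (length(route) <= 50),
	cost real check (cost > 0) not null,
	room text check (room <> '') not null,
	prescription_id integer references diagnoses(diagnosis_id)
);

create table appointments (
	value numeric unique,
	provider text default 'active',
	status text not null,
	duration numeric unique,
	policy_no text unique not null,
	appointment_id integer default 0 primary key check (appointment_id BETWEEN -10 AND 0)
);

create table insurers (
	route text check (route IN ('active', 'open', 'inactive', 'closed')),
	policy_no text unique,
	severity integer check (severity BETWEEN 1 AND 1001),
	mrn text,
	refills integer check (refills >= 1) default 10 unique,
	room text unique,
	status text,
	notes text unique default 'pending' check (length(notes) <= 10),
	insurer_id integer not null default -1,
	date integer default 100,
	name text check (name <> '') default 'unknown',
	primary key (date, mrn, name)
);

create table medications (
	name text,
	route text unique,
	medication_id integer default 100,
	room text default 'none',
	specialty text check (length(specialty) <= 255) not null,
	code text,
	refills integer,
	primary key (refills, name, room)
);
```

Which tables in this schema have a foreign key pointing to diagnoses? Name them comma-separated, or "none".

prescriptions

- prescriptions.prescription_id references diagnoses(diagnosis_id).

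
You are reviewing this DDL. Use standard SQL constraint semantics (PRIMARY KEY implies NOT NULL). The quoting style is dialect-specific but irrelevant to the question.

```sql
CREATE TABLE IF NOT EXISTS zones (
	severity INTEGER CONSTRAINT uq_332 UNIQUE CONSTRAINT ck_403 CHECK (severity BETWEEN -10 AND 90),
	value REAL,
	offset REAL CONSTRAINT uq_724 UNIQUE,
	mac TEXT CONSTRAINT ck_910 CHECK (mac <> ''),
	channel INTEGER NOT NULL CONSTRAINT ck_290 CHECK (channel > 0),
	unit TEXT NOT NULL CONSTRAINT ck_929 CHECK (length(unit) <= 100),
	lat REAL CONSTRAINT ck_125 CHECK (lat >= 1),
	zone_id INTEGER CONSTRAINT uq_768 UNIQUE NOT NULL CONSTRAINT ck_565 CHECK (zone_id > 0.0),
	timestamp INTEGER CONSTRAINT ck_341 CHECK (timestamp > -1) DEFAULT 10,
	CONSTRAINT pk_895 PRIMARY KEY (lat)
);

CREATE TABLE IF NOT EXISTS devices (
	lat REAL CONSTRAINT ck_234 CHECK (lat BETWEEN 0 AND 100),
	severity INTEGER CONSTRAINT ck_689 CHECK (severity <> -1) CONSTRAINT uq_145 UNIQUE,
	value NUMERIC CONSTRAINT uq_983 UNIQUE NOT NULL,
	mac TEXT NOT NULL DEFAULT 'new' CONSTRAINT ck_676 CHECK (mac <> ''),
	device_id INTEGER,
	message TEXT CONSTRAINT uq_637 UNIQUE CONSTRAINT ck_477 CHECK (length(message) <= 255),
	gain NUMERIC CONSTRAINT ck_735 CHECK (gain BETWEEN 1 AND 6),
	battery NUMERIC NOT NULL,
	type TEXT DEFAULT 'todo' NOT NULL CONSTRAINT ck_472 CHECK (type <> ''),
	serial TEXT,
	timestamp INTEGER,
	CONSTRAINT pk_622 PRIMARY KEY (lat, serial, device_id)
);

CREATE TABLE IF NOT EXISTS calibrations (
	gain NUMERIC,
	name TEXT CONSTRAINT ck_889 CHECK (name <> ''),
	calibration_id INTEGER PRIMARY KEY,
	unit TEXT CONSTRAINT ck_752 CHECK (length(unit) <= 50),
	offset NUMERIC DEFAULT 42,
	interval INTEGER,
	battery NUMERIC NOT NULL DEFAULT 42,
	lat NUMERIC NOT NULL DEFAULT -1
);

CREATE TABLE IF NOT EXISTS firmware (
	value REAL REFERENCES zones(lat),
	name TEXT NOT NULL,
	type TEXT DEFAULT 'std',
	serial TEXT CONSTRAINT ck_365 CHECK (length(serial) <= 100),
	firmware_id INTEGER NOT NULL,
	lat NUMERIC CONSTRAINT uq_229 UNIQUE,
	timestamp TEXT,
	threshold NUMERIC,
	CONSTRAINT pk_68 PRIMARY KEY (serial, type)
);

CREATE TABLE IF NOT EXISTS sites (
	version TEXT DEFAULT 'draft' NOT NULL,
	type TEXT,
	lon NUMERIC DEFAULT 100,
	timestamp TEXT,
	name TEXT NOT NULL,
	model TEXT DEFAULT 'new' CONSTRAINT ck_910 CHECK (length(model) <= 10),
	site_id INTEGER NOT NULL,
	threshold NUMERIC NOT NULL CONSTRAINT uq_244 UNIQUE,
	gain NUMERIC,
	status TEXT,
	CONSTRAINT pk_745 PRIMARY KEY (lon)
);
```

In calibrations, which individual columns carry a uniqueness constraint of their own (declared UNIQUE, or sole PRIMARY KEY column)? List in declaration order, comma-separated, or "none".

- gain: no UNIQUE or single-column PK constraint.
- name: no UNIQUE or single-column PK constraint.
- calibration_id: single-column PRIMARY KEY → unique.
- unit: no UNIQUE or single-column PK constraint.
- offset: no UNIQUE or single-column PK constraint.
- interval: no UNIQUE or single-column PK constraint.
- battery: no UNIQUE or single-column PK constraint.
- lat: no UNIQUE or single-column PK constraint.

calibration_id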